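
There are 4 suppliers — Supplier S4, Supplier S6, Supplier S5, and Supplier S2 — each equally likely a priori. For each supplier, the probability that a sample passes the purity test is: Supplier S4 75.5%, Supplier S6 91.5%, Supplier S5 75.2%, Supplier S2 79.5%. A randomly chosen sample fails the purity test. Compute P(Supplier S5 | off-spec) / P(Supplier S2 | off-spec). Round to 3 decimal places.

Taking complements, P(off-spec | each) = Supplier S4 0.245, Supplier S6 0.085, Supplier S5 0.248, Supplier S2 0.205.
Since the prior is uniform, the posterior is proportional to the likelihood:
  Supplier S4: 0.245
  Supplier S6: 0.085
  Supplier S5: 0.248
  Supplier S2: 0.205
Sum = 0.783.
The ratio is 0.248 / 0.205 (the normalizer cancels) = 1.210.

1.210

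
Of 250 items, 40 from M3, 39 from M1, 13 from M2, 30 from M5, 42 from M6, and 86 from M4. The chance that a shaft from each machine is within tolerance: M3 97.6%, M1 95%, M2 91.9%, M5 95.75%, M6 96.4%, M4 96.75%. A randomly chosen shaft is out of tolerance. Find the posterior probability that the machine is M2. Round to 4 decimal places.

0.1103

Taking complements, P(oversize | each) = M3 0.024, M1 0.05, M2 0.081, M5 0.0425, M6 0.036, M4 0.0325.
Unnormalized posteriors (prior × likelihood):
  M3: 0.16 × 0.024 = 0.00384
  M1: 0.156 × 0.05 = 0.0078
  M2: 0.052 × 0.081 = 0.004212
  M5: 0.12 × 0.0425 = 0.0051
  M6: 0.168 × 0.036 = 0.006048
  M4: 0.344 × 0.0325 = 0.01118
Sum = 0.03818.
P(M2 | evidence) = 0.004212 / 0.03818 ≈ 0.1103.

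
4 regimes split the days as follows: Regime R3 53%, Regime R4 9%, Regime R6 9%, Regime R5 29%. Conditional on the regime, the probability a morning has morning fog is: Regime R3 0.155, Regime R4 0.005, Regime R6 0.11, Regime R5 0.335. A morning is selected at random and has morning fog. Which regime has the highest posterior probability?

Compute prior × likelihood for every hypothesis:
  Regime R3: 0.53 × 0.155 = 0.08215
  Regime R4: 0.09 × 0.005 = 0.00045
  Regime R6: 0.09 × 0.11 = 0.0099
  Regime R5: 0.29 × 0.335 = 0.09715
Sum = 0.18965.
Largest term belongs to Regime R5, so Regime R5 is most probable.

Regime R5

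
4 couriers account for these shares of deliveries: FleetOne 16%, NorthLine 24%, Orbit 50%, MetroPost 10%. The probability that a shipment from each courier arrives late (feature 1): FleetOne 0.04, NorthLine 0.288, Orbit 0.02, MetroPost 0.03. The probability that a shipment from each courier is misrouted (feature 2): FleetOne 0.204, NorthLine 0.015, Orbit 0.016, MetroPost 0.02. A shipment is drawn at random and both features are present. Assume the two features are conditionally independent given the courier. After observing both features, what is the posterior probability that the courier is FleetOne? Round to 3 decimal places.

0.510

Prior × likelihood for each hypothesis:
  FleetOne: 0.16 × 0.04 × 0.204 = 0.0013056
  NorthLine: 0.24 × 0.288 × 0.015 = 0.0010368
  Orbit: 0.5 × 0.02 × 0.016 = 0.00016
  MetroPost: 0.1 × 0.03 × 0.02 = 0.00006
Normalizing constant = 0.0025624.
P(FleetOne | evidence) = 0.0013056 / 0.0025624 ≈ 0.510.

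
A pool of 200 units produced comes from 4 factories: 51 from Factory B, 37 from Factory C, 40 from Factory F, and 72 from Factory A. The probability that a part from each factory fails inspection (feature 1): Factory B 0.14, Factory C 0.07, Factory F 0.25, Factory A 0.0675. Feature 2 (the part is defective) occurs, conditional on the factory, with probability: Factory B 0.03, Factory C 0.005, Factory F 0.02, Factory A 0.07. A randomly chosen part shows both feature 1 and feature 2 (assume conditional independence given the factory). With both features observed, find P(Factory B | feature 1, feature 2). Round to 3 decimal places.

0.279

Compute prior × likelihood for every hypothesis:
  Factory B: 0.255 × 0.14 × 0.03 = 0.001071
  Factory C: 0.185 × 0.07 × 0.005 = 0.00006475
  Factory F: 0.2 × 0.25 × 0.02 = 0.001
  Factory A: 0.36 × 0.0675 × 0.07 = 0.001701
Sum = 0.00383675.
P(Factory B | evidence) = 0.001071 / 0.00383675 ≈ 0.279.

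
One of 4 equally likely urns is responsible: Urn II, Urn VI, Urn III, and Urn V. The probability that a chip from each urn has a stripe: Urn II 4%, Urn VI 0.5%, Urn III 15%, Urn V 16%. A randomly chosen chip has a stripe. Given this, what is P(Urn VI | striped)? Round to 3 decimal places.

0.014

Since the prior is uniform, the posterior is proportional to the likelihood:
  Urn II: 0.04
  Urn VI: 0.005
  Urn III: 0.15
  Urn V: 0.16
Total = 0.355.
P(Urn VI | evidence) = 0.005 / 0.355 ≈ 0.014.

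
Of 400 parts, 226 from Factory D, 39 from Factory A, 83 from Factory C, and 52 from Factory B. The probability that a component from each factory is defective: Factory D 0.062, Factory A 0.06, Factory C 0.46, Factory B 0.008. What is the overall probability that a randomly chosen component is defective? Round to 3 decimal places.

By Bayes' rule, posterior ∝ prior × likelihood:
  Factory D: 0.565 × 0.062 = 0.03503
  Factory A: 0.0975 × 0.06 = 0.00585
  Factory C: 0.2075 × 0.46 = 0.09545
  Factory B: 0.13 × 0.008 = 0.00104
P(defective) = 0.03503 + 0.00585 + 0.09545 + 0.00104 = 0.13737 → 0.137.

0.137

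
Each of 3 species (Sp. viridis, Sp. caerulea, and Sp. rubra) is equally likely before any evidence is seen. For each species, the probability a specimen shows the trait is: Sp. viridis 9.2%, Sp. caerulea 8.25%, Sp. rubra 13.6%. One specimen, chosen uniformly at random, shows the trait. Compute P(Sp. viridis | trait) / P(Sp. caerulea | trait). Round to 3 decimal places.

1.115

With a uniform prior (1/3 each), posterior ∝ likelihood:
  Sp. viridis: 0.092
  Sp. caerulea: 0.0825
  Sp. rubra: 0.136
Total = 0.3105.
The ratio is 0.092 / 0.0825 (the normalizer cancels) = 1.115.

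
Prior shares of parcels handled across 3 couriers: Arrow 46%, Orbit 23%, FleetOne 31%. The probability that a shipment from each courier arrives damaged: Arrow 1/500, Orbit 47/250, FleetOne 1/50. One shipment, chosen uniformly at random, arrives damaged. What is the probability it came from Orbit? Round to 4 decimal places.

0.8586

Unnormalized posteriors (prior × likelihood):
  Arrow: 0.46 × 0.002 = 0.00092
  Orbit: 0.23 × 0.188 = 0.04324
  FleetOne: 0.31 × 0.02 = 0.0062
Sum = 0.05036.
P(Orbit | evidence) = 0.04324 / 0.05036 ≈ 0.8586.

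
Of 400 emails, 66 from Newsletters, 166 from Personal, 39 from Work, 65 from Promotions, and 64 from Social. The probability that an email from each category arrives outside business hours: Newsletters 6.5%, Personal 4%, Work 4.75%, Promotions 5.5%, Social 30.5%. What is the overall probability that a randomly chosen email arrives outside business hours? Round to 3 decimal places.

0.090

Unnormalized posteriors (prior × likelihood):
  Newsletters: 0.165 × 0.065 = 0.010725
  Personal: 0.415 × 0.04 = 0.0166
  Work: 0.0975 × 0.0475 = 0.00463125
  Promotions: 0.1625 × 0.055 = 0.0089375
  Social: 0.16 × 0.305 = 0.0488
P(off-hours) = 0.010725 + 0.0166 + 0.00463125 + 0.0089375 + 0.0488 = 0.08969375 → 0.090.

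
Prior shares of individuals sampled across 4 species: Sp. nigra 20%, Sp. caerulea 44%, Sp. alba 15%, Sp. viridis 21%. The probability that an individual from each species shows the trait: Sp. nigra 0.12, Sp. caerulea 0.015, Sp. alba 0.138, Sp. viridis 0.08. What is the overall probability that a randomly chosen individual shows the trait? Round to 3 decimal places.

0.068

Compute prior × likelihood for every hypothesis:
  Sp. nigra: 0.2 × 0.12 = 0.024
  Sp. caerulea: 0.44 × 0.015 = 0.0066
  Sp. alba: 0.15 × 0.138 = 0.0207
  Sp. viridis: 0.21 × 0.08 = 0.0168
P(trait) = 0.024 + 0.0066 + 0.0207 + 0.0168 = 0.0681 → 0.068.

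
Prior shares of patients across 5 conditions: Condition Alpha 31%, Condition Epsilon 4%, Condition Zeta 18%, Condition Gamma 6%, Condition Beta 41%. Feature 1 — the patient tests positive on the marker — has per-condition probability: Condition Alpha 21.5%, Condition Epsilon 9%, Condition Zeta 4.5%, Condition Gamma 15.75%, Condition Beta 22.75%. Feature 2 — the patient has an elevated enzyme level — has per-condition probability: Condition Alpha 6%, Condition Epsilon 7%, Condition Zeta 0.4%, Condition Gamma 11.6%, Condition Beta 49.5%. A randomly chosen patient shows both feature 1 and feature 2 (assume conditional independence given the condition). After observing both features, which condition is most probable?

Unnormalized posteriors (prior × likelihood):
  Condition Alpha: 0.31 × 0.215 × 0.06 = 0.003999
  Condition Epsilon: 0.04 × 0.09 × 0.07 = 0.000252
  Condition Zeta: 0.18 × 0.045 × 0.004 = 0.0000324
  Condition Gamma: 0.06 × 0.1575 × 0.116 = 0.0010962
  Condition Beta: 0.41 × 0.2275 × 0.495 = 0.046171125
Sum = 0.051550725.
Largest term belongs to Condition Beta, so Condition Beta is most probable.

Condition Beta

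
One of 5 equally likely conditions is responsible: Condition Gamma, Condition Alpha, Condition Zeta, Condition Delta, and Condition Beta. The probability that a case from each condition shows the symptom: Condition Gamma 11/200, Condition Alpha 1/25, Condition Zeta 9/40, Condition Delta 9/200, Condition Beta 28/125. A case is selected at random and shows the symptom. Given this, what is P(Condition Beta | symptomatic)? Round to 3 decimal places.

0.380

With a uniform prior (1/5 each), posterior ∝ likelihood:
  Condition Gamma: 0.055
  Condition Alpha: 0.04
  Condition Zeta: 0.225
  Condition Delta: 0.045
  Condition Beta: 0.224
Normalizing constant = 0.589.
P(Condition Beta | evidence) = 0.224 / 0.589 ≈ 0.380.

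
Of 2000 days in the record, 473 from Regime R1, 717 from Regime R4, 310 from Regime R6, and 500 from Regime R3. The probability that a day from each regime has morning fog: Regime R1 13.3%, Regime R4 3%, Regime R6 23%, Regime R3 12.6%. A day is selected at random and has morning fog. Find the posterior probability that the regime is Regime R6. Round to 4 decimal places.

By Bayes' rule, posterior ∝ prior × likelihood:
  Regime R1: 0.2365 × 0.133 = 0.0314545
  Regime R4: 0.3585 × 0.03 = 0.010755
  Regime R6: 0.155 × 0.23 = 0.03565
  Regime R3: 0.25 × 0.126 = 0.0315
Total = 0.1093595.
P(Regime R6 | evidence) = 0.03565 / 0.1093595 ≈ 0.3260.

0.3260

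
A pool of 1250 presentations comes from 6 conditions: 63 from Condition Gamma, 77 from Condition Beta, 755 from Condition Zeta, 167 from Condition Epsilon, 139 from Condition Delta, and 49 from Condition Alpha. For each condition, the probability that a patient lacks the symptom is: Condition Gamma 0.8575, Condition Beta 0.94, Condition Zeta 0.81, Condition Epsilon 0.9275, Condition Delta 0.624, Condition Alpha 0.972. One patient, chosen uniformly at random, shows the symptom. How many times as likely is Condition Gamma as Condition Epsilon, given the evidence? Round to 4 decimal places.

Taking complements, P(symptomatic | each) = Condition Gamma 0.1425, Condition Beta 0.06, Condition Zeta 0.19, Condition Epsilon 0.0725, Condition Delta 0.376, Condition Alpha 0.028.
By Bayes' rule, posterior ∝ prior × likelihood:
  Condition Gamma: 0.0504 × 0.1425 = 0.007182
  Condition Beta: 0.0616 × 0.06 = 0.003696
  Condition Zeta: 0.604 × 0.19 = 0.11476
  Condition Epsilon: 0.1336 × 0.0725 = 0.009686
  Condition Delta: 0.1112 × 0.376 = 0.0418112
  Condition Alpha: 0.0392 × 0.028 = 0.0010976
Total = 0.1782328.
The ratio is 0.007182 / 0.009686 (the normalizer cancels) = 0.7415.

0.7415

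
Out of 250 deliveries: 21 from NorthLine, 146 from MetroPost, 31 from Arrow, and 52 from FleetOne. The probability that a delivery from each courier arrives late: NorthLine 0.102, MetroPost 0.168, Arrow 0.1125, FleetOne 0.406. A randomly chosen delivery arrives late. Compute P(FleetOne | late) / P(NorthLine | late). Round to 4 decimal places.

By Bayes' rule, posterior ∝ prior × likelihood:
  NorthLine: 0.084 × 0.102 = 0.008568
  MetroPost: 0.584 × 0.168 = 0.098112
  Arrow: 0.124 × 0.1125 = 0.01395
  FleetOne: 0.208 × 0.406 = 0.084448
Normalizing constant = 0.205078.
The ratio is 0.084448 / 0.008568 (the normalizer cancels) = 9.8562.

9.8562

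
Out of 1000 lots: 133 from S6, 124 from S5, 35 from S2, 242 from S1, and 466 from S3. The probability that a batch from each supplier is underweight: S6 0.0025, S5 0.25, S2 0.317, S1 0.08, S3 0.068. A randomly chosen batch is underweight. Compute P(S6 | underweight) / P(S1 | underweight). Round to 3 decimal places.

Prior × likelihood for each hypothesis:
  S6: 0.133 × 0.0025 = 0.0003325
  S5: 0.124 × 0.25 = 0.031
  S2: 0.035 × 0.317 = 0.011095
  S1: 0.242 × 0.08 = 0.01936
  S3: 0.466 × 0.068 = 0.031688
Sum = 0.0934755.
The ratio is 0.0003325 / 0.01936 (the normalizer cancels) = 0.017.

0.017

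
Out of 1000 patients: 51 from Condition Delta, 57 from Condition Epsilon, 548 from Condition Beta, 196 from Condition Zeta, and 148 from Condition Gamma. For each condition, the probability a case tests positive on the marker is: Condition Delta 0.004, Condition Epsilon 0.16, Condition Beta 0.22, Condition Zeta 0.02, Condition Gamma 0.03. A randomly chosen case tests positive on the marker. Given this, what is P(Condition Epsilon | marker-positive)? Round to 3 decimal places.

Unnormalized posteriors (prior × likelihood):
  Condition Delta: 0.051 × 0.004 = 0.000204
  Condition Epsilon: 0.057 × 0.16 = 0.00912
  Condition Beta: 0.548 × 0.22 = 0.12056
  Condition Zeta: 0.196 × 0.02 = 0.00392
  Condition Gamma: 0.148 × 0.03 = 0.00444
Total = 0.138244.
P(Condition Epsilon | evidence) = 0.00912 / 0.138244 ≈ 0.066.

0.066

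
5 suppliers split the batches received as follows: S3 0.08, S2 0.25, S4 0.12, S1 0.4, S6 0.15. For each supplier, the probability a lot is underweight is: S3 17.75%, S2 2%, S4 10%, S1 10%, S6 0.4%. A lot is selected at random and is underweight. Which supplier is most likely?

Unnormalized posteriors (prior × likelihood):
  S3: 0.08 × 0.1775 = 0.0142
  S2: 0.25 × 0.02 = 0.005
  S4: 0.12 × 0.1 = 0.012
  S1: 0.4 × 0.1 = 0.04
  S6: 0.15 × 0.004 = 0.0006
Total = 0.0718.
Largest term belongs to S1, so S1 is most probable.

S1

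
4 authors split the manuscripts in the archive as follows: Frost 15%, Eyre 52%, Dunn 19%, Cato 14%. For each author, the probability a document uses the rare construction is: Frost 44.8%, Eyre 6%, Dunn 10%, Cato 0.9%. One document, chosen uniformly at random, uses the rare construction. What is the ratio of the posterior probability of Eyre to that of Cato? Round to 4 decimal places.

24.7619

Unnormalized posteriors (prior × likelihood):
  Frost: 0.15 × 0.448 = 0.0672
  Eyre: 0.52 × 0.06 = 0.0312
  Dunn: 0.19 × 0.1 = 0.019
  Cato: 0.14 × 0.009 = 0.00126
Total = 0.11866.
The ratio is 0.0312 / 0.00126 (the normalizer cancels) = 24.7619.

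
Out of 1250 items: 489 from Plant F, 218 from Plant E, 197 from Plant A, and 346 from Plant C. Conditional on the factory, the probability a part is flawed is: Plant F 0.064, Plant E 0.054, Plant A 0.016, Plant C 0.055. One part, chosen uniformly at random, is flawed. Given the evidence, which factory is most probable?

Plant F

Prior × likelihood for each hypothesis:
  Plant F: 0.3912 × 0.064 = 0.0250368
  Plant E: 0.1744 × 0.054 = 0.0094176
  Plant A: 0.1576 × 0.016 = 0.0025216
  Plant C: 0.2768 × 0.055 = 0.015224
Total = 0.0522.
Largest term belongs to Plant F, so Plant F is most probable.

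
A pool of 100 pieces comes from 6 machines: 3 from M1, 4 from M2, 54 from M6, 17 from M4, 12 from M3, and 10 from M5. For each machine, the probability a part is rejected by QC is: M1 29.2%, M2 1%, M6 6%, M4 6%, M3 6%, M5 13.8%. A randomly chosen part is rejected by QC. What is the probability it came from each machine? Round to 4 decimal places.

Prior × likelihood for each hypothesis:
  M1: 0.03 × 0.292 = 0.00876
  M2: 0.04 × 0.01 = 0.0004
  M6: 0.54 × 0.06 = 0.0324
  M4: 0.17 × 0.06 = 0.0102
  M3: 0.12 × 0.06 = 0.0072
  M5: 0.1 × 0.138 = 0.0138
Total = 0.07276.
P(M1 | rejected) = 0.00876/0.07276 ≈ 0.1204
P(M2 | rejected) = 0.0004/0.07276 ≈ 0.0055
P(M6 | rejected) = 0.0324/0.07276 ≈ 0.4453
P(M4 | rejected) = 0.0102/0.07276 ≈ 0.1402
P(M3 | rejected) = 0.0072/0.07276 ≈ 0.0990
P(M5 | rejected) = 0.0138/0.07276 ≈ 0.1897
(Check: 0.1204+0.0055+0.4453+0.1402+0.0990+0.1897 = 1.0001.)

M1 0.1204, M2 0.0055, M6 0.4453, M4 0.1402, M3 0.0990, M5 0.1897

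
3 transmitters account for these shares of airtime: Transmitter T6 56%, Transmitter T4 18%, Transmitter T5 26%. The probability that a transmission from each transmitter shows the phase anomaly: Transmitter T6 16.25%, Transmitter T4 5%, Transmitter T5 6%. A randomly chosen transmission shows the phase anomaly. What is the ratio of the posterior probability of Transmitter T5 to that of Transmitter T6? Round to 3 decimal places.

By Bayes' rule, posterior ∝ prior × likelihood:
  Transmitter T6: 0.56 × 0.1625 = 0.091
  Transmitter T4: 0.18 × 0.05 = 0.009
  Transmitter T5: 0.26 × 0.06 = 0.0156
Total = 0.1156.
The ratio is 0.0156 / 0.091 (the normalizer cancels) = 0.171.

0.171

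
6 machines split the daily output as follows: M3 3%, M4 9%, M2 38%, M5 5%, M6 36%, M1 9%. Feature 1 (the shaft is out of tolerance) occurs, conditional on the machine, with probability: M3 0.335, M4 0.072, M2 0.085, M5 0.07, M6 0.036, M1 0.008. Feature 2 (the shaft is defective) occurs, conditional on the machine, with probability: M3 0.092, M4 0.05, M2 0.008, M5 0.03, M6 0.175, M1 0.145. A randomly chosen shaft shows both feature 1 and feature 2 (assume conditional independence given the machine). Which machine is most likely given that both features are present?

By Bayes' rule, posterior ∝ prior × likelihood:
  M3: 0.03 × 0.335 × 0.092 = 0.0009246
  M4: 0.09 × 0.072 × 0.05 = 0.000324
  M2: 0.38 × 0.085 × 0.008 = 0.0002584
  M5: 0.05 × 0.07 × 0.03 = 0.000105
  M6: 0.36 × 0.036 × 0.175 = 0.002268
  M1: 0.09 × 0.008 × 0.145 = 0.0001044
Total = 0.0039844.
Largest term belongs to M6, so M6 is most probable.

M6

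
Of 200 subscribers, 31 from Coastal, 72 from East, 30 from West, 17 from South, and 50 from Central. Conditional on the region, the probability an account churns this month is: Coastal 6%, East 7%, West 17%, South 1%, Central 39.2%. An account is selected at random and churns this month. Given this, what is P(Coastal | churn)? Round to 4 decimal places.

0.0585

Unnormalized posteriors (prior × likelihood):
  Coastal: 0.155 × 0.06 = 0.0093
  East: 0.36 × 0.07 = 0.0252
  West: 0.15 × 0.17 = 0.0255
  South: 0.085 × 0.01 = 0.00085
  Central: 0.25 × 0.392 = 0.098
Total = 0.15885.
P(Coastal | evidence) = 0.0093 / 0.15885 ≈ 0.0585.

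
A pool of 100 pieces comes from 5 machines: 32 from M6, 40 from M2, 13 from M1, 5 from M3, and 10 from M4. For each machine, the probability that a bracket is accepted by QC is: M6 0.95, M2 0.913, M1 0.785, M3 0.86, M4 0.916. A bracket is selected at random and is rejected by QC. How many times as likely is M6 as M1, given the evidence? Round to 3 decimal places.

0.572

Taking complements, P(rejected | each) = M6 0.05, M2 0.087, M1 0.215, M3 0.14, M4 0.084.
By Bayes' rule, posterior ∝ prior × likelihood:
  M6: 0.32 × 0.05 = 0.016
  M2: 0.4 × 0.087 = 0.0348
  M1: 0.13 × 0.215 = 0.02795
  M3: 0.05 × 0.14 = 0.007
  M4: 0.1 × 0.084 = 0.0084
Sum = 0.09415.
The ratio is 0.016 / 0.02795 (the normalizer cancels) = 0.572.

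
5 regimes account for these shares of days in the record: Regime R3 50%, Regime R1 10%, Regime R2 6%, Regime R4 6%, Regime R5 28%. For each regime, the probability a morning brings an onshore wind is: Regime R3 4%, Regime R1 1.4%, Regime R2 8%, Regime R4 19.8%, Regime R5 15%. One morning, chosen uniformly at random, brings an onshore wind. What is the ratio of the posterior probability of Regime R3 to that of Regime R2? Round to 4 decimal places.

By Bayes' rule, posterior ∝ prior × likelihood:
  Regime R3: 0.5 × 0.04 = 0.02
  Regime R1: 0.1 × 0.014 = 0.0014
  Regime R2: 0.06 × 0.08 = 0.0048
  Regime R4: 0.06 × 0.198 = 0.01188
  Regime R5: 0.28 × 0.15 = 0.042
Sum = 0.08008.
The ratio is 0.02 / 0.0048 (the normalizer cancels) = 4.1667.

4.1667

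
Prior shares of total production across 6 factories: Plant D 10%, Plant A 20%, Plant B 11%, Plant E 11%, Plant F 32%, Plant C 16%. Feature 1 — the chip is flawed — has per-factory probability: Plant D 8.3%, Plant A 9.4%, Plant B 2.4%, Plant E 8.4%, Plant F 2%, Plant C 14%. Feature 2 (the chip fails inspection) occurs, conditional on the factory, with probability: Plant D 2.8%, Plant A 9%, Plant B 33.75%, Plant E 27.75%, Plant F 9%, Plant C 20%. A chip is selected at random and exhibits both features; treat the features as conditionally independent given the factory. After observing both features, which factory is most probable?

Plant C

Unnormalized posteriors (prior × likelihood):
  Plant D: 0.1 × 0.083 × 0.028 = 0.0002324
  Plant A: 0.2 × 0.094 × 0.09 = 0.001692
  Plant B: 0.11 × 0.024 × 0.3375 = 0.000891
  Plant E: 0.11 × 0.084 × 0.2775 = 0.0025641
  Plant F: 0.32 × 0.02 × 0.09 = 0.000576
  Plant C: 0.16 × 0.14 × 0.2 = 0.00448
Normalizing constant = 0.0104355.
Largest term belongs to Plant C, so Plant C is most probable.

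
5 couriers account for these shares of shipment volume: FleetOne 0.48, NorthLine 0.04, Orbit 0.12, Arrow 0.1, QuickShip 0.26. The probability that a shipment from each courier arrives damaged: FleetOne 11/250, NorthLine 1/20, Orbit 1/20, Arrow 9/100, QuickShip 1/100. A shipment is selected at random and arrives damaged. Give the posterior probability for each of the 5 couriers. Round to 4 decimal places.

FleetOne 0.5187, NorthLine 0.0491, Orbit 0.1473, Arrow 0.2210, QuickShip 0.0639

Compute prior × likelihood for every hypothesis:
  FleetOne: 0.48 × 0.044 = 0.02112
  NorthLine: 0.04 × 0.05 = 0.002
  Orbit: 0.12 × 0.05 = 0.006
  Arrow: 0.1 × 0.09 = 0.009
  QuickShip: 0.26 × 0.01 = 0.0026
Normalizing constant = 0.04072.
P(FleetOne | damaged) = 0.02112/0.04072 ≈ 0.5187
P(NorthLine | damaged) = 0.002/0.04072 ≈ 0.0491
P(Orbit | damaged) = 0.006/0.04072 ≈ 0.1473
P(Arrow | damaged) = 0.009/0.04072 ≈ 0.2210
P(QuickShip | damaged) = 0.0026/0.04072 ≈ 0.0639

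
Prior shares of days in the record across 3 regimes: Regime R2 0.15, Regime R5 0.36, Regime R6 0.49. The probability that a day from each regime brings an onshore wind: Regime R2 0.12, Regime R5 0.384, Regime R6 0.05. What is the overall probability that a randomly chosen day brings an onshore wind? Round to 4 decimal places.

By Bayes' rule, posterior ∝ prior × likelihood:
  Regime R2: 0.15 × 0.12 = 0.018
  Regime R5: 0.36 × 0.384 = 0.13824
  Regime R6: 0.49 × 0.05 = 0.0245
P(onshore) = 0.018 + 0.13824 + 0.0245 = 0.18074 → 0.1807.

0.1807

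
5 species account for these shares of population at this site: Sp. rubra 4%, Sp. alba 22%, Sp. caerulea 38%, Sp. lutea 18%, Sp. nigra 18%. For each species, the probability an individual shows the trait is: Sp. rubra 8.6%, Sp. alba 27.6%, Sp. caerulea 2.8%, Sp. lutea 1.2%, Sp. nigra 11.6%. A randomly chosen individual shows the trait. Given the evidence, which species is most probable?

Sp. alba

By Bayes' rule, posterior ∝ prior × likelihood:
  Sp. rubra: 0.04 × 0.086 = 0.00344
  Sp. alba: 0.22 × 0.276 = 0.06072
  Sp. caerulea: 0.38 × 0.028 = 0.01064
  Sp. lutea: 0.18 × 0.012 = 0.00216
  Sp. nigra: 0.18 × 0.116 = 0.02088
Sum = 0.09784.
Largest term belongs to Sp. alba, so Sp. alba is most probable.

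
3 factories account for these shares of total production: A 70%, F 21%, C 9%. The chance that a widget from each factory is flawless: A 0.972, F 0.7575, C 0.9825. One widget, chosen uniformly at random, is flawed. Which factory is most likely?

Taking complements, P(flawed | each) = A 0.028, F 0.2425, C 0.0175.
Prior × likelihood for each hypothesis:
  A: 0.7 × 0.028 = 0.0196
  F: 0.21 × 0.2425 = 0.050925
  C: 0.09 × 0.0175 = 0.001575
Normalizing constant = 0.0721.
Largest term belongs to F, so F is most probable.

F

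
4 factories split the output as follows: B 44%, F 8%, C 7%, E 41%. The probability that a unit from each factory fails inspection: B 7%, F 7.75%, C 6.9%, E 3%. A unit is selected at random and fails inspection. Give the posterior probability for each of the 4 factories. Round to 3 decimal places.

B 0.569, F 0.115, C 0.089, E 0.227

Prior × likelihood for each hypothesis:
  B: 0.44 × 0.07 = 0.0308
  F: 0.08 × 0.0775 = 0.0062
  C: 0.07 × 0.069 = 0.00483
  E: 0.41 × 0.03 = 0.0123
Sum = 0.05413.
P(B | nonconforming) = 0.0308/0.05413 ≈ 0.569
P(F | nonconforming) = 0.0062/0.05413 ≈ 0.115
P(C | nonconforming) = 0.00483/0.05413 ≈ 0.089
P(E | nonconforming) = 0.0123/0.05413 ≈ 0.227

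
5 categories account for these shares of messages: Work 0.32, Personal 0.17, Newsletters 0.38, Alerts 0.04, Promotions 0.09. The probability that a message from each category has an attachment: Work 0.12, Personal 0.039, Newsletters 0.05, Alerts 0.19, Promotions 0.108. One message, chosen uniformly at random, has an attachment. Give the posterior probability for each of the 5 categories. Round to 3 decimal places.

Work 0.472, Personal 0.081, Newsletters 0.234, Alerts 0.093, Promotions 0.119

Unnormalized posteriors (prior × likelihood):
  Work: 0.32 × 0.12 = 0.0384
  Personal: 0.17 × 0.039 = 0.00663
  Newsletters: 0.38 × 0.05 = 0.019
  Alerts: 0.04 × 0.19 = 0.0076
  Promotions: 0.09 × 0.108 = 0.00972
Sum = 0.08135.
P(Work | attachment) = 0.0384/0.08135 ≈ 0.472
P(Personal | attachment) = 0.00663/0.08135 ≈ 0.081
P(Newsletters | attachment) = 0.019/0.08135 ≈ 0.234
P(Alerts | attachment) = 0.0076/0.08135 ≈ 0.093
P(Promotions | attachment) = 0.00972/0.08135 ≈ 0.119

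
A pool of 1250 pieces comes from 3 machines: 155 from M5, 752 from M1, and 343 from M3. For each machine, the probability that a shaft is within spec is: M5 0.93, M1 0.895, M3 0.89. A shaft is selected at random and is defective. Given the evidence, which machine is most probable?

Taking complements, P(defective | each) = M5 0.07, M1 0.105, M3 0.11.
Compute prior × likelihood for every hypothesis:
  M5: 0.124 × 0.07 = 0.00868
  M1: 0.6016 × 0.105 = 0.063168
  M3: 0.2744 × 0.11 = 0.030184
Total = 0.102032.
Largest term belongs to M1, so M1 is most probable.

M1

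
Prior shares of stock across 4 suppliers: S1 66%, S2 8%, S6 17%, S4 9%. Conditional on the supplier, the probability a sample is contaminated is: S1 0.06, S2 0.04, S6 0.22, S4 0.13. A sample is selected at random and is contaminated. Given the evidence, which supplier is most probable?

S1

Compute prior × likelihood for every hypothesis:
  S1: 0.66 × 0.06 = 0.0396
  S2: 0.08 × 0.04 = 0.0032
  S6: 0.17 × 0.22 = 0.0374
  S4: 0.09 × 0.13 = 0.0117
Sum = 0.0919.
Largest term belongs to S1, so S1 is most probable.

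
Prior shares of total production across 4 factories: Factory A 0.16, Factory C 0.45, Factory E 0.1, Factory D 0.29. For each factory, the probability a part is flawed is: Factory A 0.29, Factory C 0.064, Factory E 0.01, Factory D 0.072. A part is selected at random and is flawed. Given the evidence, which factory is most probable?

Factory A

Unnormalized posteriors (prior × likelihood):
  Factory A: 0.16 × 0.29 = 0.0464
  Factory C: 0.45 × 0.064 = 0.0288
  Factory E: 0.1 × 0.01 = 0.001
  Factory D: 0.29 × 0.072 = 0.02088
Sum = 0.09708.
Largest term belongs to Factory A, so Factory A is most probable.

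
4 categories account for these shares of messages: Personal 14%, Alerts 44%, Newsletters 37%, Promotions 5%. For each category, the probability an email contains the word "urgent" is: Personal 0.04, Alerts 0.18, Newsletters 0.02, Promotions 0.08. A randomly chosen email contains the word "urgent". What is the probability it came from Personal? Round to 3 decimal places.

0.058

Unnormalized posteriors (prior × likelihood):
  Personal: 0.14 × 0.04 = 0.0056
  Alerts: 0.44 × 0.18 = 0.0792
  Newsletters: 0.37 × 0.02 = 0.0074
  Promotions: 0.05 × 0.08 = 0.004
Sum = 0.0962.
P(Personal | evidence) = 0.0056 / 0.0962 ≈ 0.058.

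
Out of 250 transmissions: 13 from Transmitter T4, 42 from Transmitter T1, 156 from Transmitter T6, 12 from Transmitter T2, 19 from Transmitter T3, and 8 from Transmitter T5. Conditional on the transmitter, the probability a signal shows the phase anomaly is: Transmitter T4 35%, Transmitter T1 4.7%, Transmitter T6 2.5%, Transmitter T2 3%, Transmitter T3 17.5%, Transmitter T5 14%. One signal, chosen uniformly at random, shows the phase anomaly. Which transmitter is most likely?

Transmitter T4

Compute prior × likelihood for every hypothesis:
  Transmitter T4: 0.052 × 0.35 = 0.0182
  Transmitter T1: 0.168 × 0.047 = 0.007896
  Transmitter T6: 0.624 × 0.025 = 0.0156
  Transmitter T2: 0.048 × 0.03 = 0.00144
  Transmitter T3: 0.076 × 0.175 = 0.0133
  Transmitter T5: 0.032 × 0.14 = 0.00448
Total = 0.060916.
Largest term belongs to Transmitter T4, so Transmitter T4 is most probable.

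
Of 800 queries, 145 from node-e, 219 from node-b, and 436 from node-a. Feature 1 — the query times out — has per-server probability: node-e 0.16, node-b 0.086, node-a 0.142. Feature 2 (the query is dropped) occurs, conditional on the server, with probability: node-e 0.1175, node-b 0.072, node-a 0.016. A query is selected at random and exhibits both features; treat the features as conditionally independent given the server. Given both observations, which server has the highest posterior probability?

Compute prior × likelihood for every hypothesis:
  node-e: 0.18125 × 0.16 × 0.1175 = 0.0034075
  node-b: 0.27375 × 0.086 × 0.072 = 0.00169506
  node-a: 0.545 × 0.142 × 0.016 = 0.00123824
Sum = 0.0063408.
Largest term belongs to node-e, so node-e is most probable.

node-e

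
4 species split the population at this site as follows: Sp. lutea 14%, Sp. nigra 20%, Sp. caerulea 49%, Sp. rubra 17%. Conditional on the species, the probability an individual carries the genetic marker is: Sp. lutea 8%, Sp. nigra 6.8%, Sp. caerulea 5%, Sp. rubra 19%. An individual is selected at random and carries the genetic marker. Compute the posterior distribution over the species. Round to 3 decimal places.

Sp. lutea 0.137, Sp. nigra 0.167, Sp. caerulea 0.300, Sp. rubra 0.396

By Bayes' rule, posterior ∝ prior × likelihood:
  Sp. lutea: 0.14 × 0.08 = 0.0112
  Sp. nigra: 0.2 × 0.068 = 0.0136
  Sp. caerulea: 0.49 × 0.05 = 0.0245
  Sp. rubra: 0.17 × 0.19 = 0.0323
Total = 0.0816.
P(Sp. lutea | marker) = 0.0112/0.0816 ≈ 0.137
P(Sp. nigra | marker) = 0.0136/0.0816 ≈ 0.167
P(Sp. caerulea | marker) = 0.0245/0.0816 ≈ 0.300
P(Sp. rubra | marker) = 0.0323/0.0816 ≈ 0.396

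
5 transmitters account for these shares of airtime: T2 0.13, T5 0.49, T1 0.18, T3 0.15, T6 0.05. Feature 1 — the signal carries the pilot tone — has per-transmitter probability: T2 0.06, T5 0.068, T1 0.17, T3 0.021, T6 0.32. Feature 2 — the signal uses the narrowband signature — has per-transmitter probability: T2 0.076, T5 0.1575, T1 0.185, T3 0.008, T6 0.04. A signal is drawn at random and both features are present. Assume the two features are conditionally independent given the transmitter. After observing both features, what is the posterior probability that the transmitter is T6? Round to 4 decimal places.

Prior × likelihood for each hypothesis:
  T2: 0.13 × 0.06 × 0.076 = 0.0005928
  T5: 0.49 × 0.068 × 0.1575 = 0.0052479
  T1: 0.18 × 0.17 × 0.185 = 0.005661
  T3: 0.15 × 0.021 × 0.008 = 0.0000252
  T6: 0.05 × 0.32 × 0.04 = 0.00064
Normalizing constant = 0.0121669.
P(T6 | evidence) = 0.00064 / 0.0121669 ≈ 0.0526.

0.0526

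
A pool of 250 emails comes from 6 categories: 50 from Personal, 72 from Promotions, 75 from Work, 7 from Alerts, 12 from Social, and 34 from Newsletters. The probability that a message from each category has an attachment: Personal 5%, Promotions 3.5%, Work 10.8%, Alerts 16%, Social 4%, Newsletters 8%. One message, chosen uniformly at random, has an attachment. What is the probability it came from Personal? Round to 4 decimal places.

0.1433

Unnormalized posteriors (prior × likelihood):
  Personal: 0.2 × 0.05 = 0.01
  Promotions: 0.288 × 0.035 = 0.01008
  Work: 0.3 × 0.108 = 0.0324
  Alerts: 0.028 × 0.16 = 0.00448
  Social: 0.048 × 0.04 = 0.00192
  Newsletters: 0.136 × 0.08 = 0.01088
Total = 0.06976.
P(Personal | evidence) = 0.01 / 0.06976 ≈ 0.1433.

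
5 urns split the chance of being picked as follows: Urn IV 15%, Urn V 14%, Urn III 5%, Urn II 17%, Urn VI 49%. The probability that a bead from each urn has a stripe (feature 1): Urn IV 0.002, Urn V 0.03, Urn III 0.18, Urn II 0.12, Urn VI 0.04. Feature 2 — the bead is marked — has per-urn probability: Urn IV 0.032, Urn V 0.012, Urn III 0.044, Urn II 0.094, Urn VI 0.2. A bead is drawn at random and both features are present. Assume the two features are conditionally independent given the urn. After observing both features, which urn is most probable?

By Bayes' rule, posterior ∝ prior × likelihood:
  Urn IV: 0.15 × 0.002 × 0.032 = 0.0000096
  Urn V: 0.14 × 0.03 × 0.012 = 0.0000504
  Urn III: 0.05 × 0.18 × 0.044 = 0.000396
  Urn II: 0.17 × 0.12 × 0.094 = 0.0019176
  Urn VI: 0.49 × 0.04 × 0.2 = 0.00392
Total = 0.0062936.
Largest term belongs to Urn VI, so Urn VI is most probable.

Urn VI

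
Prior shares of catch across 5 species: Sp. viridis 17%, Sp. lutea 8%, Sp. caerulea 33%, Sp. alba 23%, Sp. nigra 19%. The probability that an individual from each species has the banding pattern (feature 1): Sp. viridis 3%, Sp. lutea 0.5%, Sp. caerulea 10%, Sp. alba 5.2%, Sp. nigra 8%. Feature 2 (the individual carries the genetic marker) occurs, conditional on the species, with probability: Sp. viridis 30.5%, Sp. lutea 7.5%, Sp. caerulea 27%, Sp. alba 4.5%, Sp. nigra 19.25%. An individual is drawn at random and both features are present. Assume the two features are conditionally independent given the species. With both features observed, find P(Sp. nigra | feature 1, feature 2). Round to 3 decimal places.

0.210

Prior × likelihood for each hypothesis:
  Sp. viridis: 0.17 × 0.03 × 0.305 = 0.0015555
  Sp. lutea: 0.08 × 0.005 × 0.075 = 0.00003
  Sp. caerulea: 0.33 × 0.1 × 0.27 = 0.00891
  Sp. alba: 0.23 × 0.052 × 0.045 = 0.0005382
  Sp. nigra: 0.19 × 0.08 × 0.1925 = 0.002926
Total = 0.0139597.
P(Sp. nigra | evidence) = 0.002926 / 0.0139597 ≈ 0.210.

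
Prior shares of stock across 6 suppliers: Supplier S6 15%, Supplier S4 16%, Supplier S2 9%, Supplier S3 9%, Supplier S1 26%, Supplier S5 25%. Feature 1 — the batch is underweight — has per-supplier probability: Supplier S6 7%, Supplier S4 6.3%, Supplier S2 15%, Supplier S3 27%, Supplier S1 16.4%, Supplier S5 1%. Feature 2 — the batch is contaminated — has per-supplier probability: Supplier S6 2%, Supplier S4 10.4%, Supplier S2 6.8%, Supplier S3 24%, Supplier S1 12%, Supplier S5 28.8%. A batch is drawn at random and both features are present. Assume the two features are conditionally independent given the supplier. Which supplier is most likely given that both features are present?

Supplier S3

Prior × likelihood for each hypothesis:
  Supplier S6: 0.15 × 0.07 × 0.02 = 0.00021
  Supplier S4: 0.16 × 0.063 × 0.104 = 0.00104832
  Supplier S2: 0.09 × 0.15 × 0.068 = 0.000918
  Supplier S3: 0.09 × 0.27 × 0.24 = 0.005832
  Supplier S1: 0.26 × 0.164 × 0.12 = 0.0051168
  Supplier S5: 0.25 × 0.01 × 0.288 = 0.00072
Sum = 0.01384512.
Largest term belongs to Supplier S3, so Supplier S3 is most probable.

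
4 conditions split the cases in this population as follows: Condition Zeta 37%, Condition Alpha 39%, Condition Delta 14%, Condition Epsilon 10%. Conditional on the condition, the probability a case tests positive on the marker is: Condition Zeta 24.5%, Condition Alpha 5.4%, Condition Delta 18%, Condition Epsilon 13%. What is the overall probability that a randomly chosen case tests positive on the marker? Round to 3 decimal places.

Prior × likelihood for each hypothesis:
  Condition Zeta: 0.37 × 0.245 = 0.09065
  Condition Alpha: 0.39 × 0.054 = 0.02106
  Condition Delta: 0.14 × 0.18 = 0.0252
  Condition Epsilon: 0.1 × 0.13 = 0.013
P(marker-positive) = 0.09065 + 0.02106 + 0.0252 + 0.013 = 0.14991 → 0.150.

0.150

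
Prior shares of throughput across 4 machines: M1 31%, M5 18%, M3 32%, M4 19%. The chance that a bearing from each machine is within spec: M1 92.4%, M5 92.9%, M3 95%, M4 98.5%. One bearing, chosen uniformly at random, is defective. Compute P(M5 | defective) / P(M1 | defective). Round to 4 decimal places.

0.5424

Taking complements, P(defective | each) = M1 0.076, M5 0.071, M3 0.05, M4 0.015.
Prior × likelihood for each hypothesis:
  M1: 0.31 × 0.076 = 0.02356
  M5: 0.18 × 0.071 = 0.01278
  M3: 0.32 × 0.05 = 0.016
  M4: 0.19 × 0.015 = 0.00285
Total = 0.05519.
The ratio is 0.01278 / 0.02356 (the normalizer cancels) = 0.5424.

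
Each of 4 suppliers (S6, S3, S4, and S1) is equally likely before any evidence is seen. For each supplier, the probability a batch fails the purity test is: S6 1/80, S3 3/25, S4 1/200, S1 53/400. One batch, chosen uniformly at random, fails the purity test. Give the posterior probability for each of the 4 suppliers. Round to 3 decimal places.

With a uniform prior (1/4 each), posterior ∝ likelihood:
  S6: 0.0125
  S3: 0.12
  S4: 0.005
  S1: 0.1325
Normalizing constant = 0.27.
P(S6 | off-spec) = 0.0125/0.27 ≈ 0.046
P(S3 | off-spec) = 0.12/0.27 ≈ 0.444
P(S4 | off-spec) = 0.005/0.27 ≈ 0.019
P(S1 | off-spec) = 0.1325/0.27 ≈ 0.491
(Check: 0.046+0.444+0.019+0.491 = 1.000.)

S6 0.046, S3 0.444, S4 0.019, S1 0.491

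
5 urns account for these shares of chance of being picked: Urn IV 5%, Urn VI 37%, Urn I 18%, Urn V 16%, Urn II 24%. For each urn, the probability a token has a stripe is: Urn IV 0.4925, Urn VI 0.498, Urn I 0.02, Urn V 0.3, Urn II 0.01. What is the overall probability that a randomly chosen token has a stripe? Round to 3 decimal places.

0.263

Compute prior × likelihood for every hypothesis:
  Urn IV: 0.05 × 0.4925 = 0.024625
  Urn VI: 0.37 × 0.498 = 0.18426
  Urn I: 0.18 × 0.02 = 0.0036
  Urn V: 0.16 × 0.3 = 0.048
  Urn II: 0.24 × 0.01 = 0.0024
P(striped) = 0.024625 + 0.18426 + 0.0036 + 0.048 + 0.0024 = 0.262885 → 0.263.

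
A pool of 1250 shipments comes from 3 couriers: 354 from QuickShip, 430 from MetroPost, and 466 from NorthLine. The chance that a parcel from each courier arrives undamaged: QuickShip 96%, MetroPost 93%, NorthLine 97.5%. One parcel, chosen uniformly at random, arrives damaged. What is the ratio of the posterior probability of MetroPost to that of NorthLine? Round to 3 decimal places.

Taking complements, P(damaged | each) = QuickShip 0.04, MetroPost 0.07, NorthLine 0.025.
Unnormalized posteriors (prior × likelihood):
  QuickShip: 0.2832 × 0.04 = 0.011328
  MetroPost: 0.344 × 0.07 = 0.02408
  NorthLine: 0.3728 × 0.025 = 0.00932
Sum = 0.044728.
The ratio is 0.02408 / 0.00932 (the normalizer cancels) = 2.584.

2.584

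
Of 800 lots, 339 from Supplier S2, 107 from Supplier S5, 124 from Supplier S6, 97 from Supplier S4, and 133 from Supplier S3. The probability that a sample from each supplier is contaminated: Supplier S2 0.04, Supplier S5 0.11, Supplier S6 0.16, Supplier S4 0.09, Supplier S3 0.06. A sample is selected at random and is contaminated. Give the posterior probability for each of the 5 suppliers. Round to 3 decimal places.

Compute prior × likelihood for every hypothesis:
  Supplier S2: 0.42375 × 0.04 = 0.01695
  Supplier S5: 0.13375 × 0.11 = 0.0147125
  Supplier S6: 0.155 × 0.16 = 0.0248
  Supplier S4: 0.12125 × 0.09 = 0.0109125
  Supplier S3: 0.16625 × 0.06 = 0.009975
Total = 0.07735.
P(Supplier S2 | contaminated) = 0.01695/0.07735 ≈ 0.219
P(Supplier S5 | contaminated) = 0.0147125/0.07735 ≈ 0.190
P(Supplier S6 | contaminated) = 0.0248/0.07735 ≈ 0.321
P(Supplier S4 | contaminated) = 0.0109125/0.07735 ≈ 0.141
P(Supplier S3 | contaminated) = 0.009975/0.07735 ≈ 0.129
(Check: 0.219+0.190+0.321+0.141+0.129 = 1.000.)

Supplier S2 0.219, Supplier S5 0.190, Supplier S6 0.321, Supplier S4 0.141, Supplier S3 0.129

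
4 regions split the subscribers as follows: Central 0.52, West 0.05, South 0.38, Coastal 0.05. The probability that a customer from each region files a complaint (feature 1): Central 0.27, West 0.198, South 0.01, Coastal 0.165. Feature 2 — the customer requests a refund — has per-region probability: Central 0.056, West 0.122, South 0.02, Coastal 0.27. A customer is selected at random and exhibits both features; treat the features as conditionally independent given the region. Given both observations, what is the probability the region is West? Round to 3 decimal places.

Prior × likelihood for each hypothesis:
  Central: 0.52 × 0.27 × 0.056 = 0.0078624
  West: 0.05 × 0.198 × 0.122 = 0.0012078
  South: 0.38 × 0.01 × 0.02 = 0.000076
  Coastal: 0.05 × 0.165 × 0.27 = 0.0022275
Sum = 0.0113737.
P(West | evidence) = 0.0012078 / 0.0113737 ≈ 0.106.

0.106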